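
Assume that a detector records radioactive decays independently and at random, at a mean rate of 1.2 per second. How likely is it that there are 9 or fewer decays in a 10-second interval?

0.2424

Over the interval, μ = 1.2 × 10 = 12 (a 10-second interval = 10 seconds).
P(N ≤ 9) = Σ_{j=0}^{9} e^(−μ) μ^j/j! ≈ 0.2424.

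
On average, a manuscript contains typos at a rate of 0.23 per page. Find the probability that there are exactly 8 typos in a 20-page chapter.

Over the interval, μ = 0.23 × 20 = 4.6 (a 20-page chapter = 20 pages).
P(N = 8) = e^(−μ) μ^8/8! = e^(−4.6) · 4.6^8/40320 ≈ 0.0500.

0.0500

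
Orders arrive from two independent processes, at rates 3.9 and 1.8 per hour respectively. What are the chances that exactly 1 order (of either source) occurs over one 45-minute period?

0.0595

Independent Poisson processes superpose: combined rate λ = 3.9 + 1.8 = 5.7 per hour.
Over the interval, μ = 5.7 × 0.75 = 4.275 (a 45-minute period = 0.75 hours).
P(N = 1) = e^(−4.275) · 4.275^1/1! ≈ 0.0595.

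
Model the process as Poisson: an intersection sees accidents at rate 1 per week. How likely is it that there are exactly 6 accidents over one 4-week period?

Over the interval, μ = 1 × 4 = 4 (a 4-week period = 4 weeks).
P(N = 6) = e^(−μ) μ^6/6! = e^(−4) · 4^6/720 ≈ 0.1042.

0.1042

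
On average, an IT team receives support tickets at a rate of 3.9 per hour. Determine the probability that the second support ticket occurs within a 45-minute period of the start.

0.7894

Over the interval, μ = 3.9 × 0.75 = 2.925 (a 45-minute period = 0.75 hours).
The second arrival falls in the interval iff at least 2 events occur there: P(S_2 ≤ t) = P(N ≥ 2) = 1 − P(N ≤ 1) ≈ 0.7894.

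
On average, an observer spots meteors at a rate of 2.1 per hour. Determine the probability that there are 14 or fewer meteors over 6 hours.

0.7153

Over the interval, μ = 2.1 × 6 = 12.6 (6 hours).
P(N ≤ 14) = Σ_{j=0}^{14} e^(−μ) μ^j/j! ≈ 0.7153.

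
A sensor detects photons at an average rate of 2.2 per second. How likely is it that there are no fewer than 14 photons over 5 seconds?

Over the interval, μ = 2.2 × 5 = 11 (5 seconds).
P(N ≥ 14) = 1 − P(N ≤ 13) = 1 − Σ_{j=0}^{13} e^(−μ) μ^j/j! ≈ 0.2187.

0.2187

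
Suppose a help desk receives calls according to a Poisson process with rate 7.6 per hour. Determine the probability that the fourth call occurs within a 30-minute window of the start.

Over the interval, μ = 7.6 × 0.5 = 3.8 (a 30-minute window = 0.5 hours).
The fourth arrival falls in the interval iff at least 4 events occur there: P(S_4 ≤ t) = P(N ≥ 4) = 1 − P(N ≤ 3) ≈ 0.5265.

0.5265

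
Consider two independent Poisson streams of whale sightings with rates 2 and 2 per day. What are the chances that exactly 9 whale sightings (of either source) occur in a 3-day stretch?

Independent Poisson processes superpose: combined rate λ = 2 + 2 = 4 per day.
Over the interval, μ = 4 × 3 = 12 (a 3-day stretch = 3 days).
P(N = 9) = e^(−12) · 12^9/9! ≈ 0.0874.

0.0874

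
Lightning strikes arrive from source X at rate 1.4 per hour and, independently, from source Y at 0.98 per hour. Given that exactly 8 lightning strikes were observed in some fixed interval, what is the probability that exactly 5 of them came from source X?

0.2754

Given the total, each event is independently from source X with probability p = λ_X/(λ_X+λ_Y) = 1.4/2.38 ≈ 0.5882.
So K ~ Binomial(8, 1.4/2.38): P(K = 5) = C(8,5) · (1.4/2.38)^5 · (0.98/2.38)^3 ≈ 0.2754.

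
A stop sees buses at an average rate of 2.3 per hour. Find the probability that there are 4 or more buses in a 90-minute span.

0.4525

Over the interval, μ = 2.3 × 1.5 = 3.45 (a 90-minute span = 1.5 hours).
P(N ≥ 4) = 1 − P(N ≤ 3) = 1 − Σ_{j=0}^{3} e^(−μ) μ^j/j! ≈ 0.4525.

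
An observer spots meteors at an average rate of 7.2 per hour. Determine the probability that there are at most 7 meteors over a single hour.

With mean μ = 7.2 per hour,
P(N ≤ 7) = Σ_{j=0}^{7} e^(−μ) μ^j/j! ≈ 0.5689.

0.5689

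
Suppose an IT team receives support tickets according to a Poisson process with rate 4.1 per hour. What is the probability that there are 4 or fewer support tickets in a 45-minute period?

0.8025

Over the interval, μ = 4.1 × 0.75 = 3.075 (a 45-minute period = 0.75 hours).
P(N ≤ 4) = Σ_{j=0}^{4} e^(−μ) μ^j/j! ≈ 0.8025.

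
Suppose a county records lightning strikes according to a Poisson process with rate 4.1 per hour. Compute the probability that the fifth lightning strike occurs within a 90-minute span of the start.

Over the interval, μ = 4.1 × 1.5 = 6.15 (a 90-minute span = 1.5 hours).
The fifth arrival falls in the interval iff at least 5 events occur there: P(S_5 ≤ t) = P(N ≥ 5) = 1 − P(N ≤ 4) ≈ 0.7345.

0.7345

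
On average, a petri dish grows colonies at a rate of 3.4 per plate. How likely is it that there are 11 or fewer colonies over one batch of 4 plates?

0.2952

Over the interval, μ = 3.4 × 4 = 13.6 (a batch of 4 plates = 4 plates).
P(N ≤ 11) = Σ_{j=0}^{11} e^(−μ) μ^j/j! ≈ 0.2952.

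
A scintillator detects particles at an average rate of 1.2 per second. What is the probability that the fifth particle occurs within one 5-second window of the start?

Over the interval, μ = 1.2 × 5 = 6 (a 5-second window = 5 seconds).
The fifth arrival falls in the interval iff at least 5 events occur there: P(S_5 ≤ t) = P(N ≥ 5) = 1 − P(N ≤ 4) ≈ 0.7149.

0.7149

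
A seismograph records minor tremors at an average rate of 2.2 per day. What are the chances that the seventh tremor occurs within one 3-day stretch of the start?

0.4892

Over the interval, μ = 2.2 × 3 = 6.6 (a 3-day stretch = 3 days).
The seventh arrival falls in the interval iff at least 7 events occur there: P(S_7 ≤ t) = P(N ≥ 7) = 1 − P(N ≤ 6) ≈ 0.4892.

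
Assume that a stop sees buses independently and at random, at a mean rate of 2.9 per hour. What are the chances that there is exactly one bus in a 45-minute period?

0.2471

Over the interval, μ = 2.9 × 0.75 = 2.175 (a 45-minute period = 0.75 hours).
P(N = 1) = e^(−μ) μ^1/1! = e^(−2.175) · 2.175^1/1 ≈ 0.2471.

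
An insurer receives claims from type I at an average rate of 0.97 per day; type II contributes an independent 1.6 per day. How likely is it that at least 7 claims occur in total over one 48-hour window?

Independent Poisson processes superpose: combined rate λ = 0.97 + 1.6 = 2.57 per day.
Over the interval, μ = 2.57 × 2 = 5.14 (a 48-hour window = 2 days).
P(N ≥ 7) = 1 − P(N ≤ 6) ≈ 0.2586.

0.2586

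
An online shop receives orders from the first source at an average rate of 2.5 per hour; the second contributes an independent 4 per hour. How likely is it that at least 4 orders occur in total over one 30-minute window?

0.4086

Independent Poisson processes superpose: combined rate λ = 2.5 + 4 = 6.5 per hour.
Over the interval, μ = 6.5 × 0.5 = 3.25 (a 30-minute window = 0.5 hours).
P(N ≥ 4) = 1 − P(N ≤ 3) ≈ 0.4086.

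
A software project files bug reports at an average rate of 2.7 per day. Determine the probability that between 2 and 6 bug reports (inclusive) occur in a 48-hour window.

Over the interval, μ = 2.7 × 2 = 5.4 (a 48-hour window = 2 days).
P(2 ≤ N ≤ 6) = Σ_{j=2}^{6} e^(−5.4) · 5.4^j/j! ≈ 0.6728.

0.6728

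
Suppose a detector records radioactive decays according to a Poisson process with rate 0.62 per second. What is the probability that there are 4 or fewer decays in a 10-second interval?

0.2592

Over the interval, μ = 0.62 × 10 = 6.2 (a 10-second interval = 10 seconds).
P(N ≤ 4) = Σ_{j=0}^{4} e^(−μ) μ^j/j! ≈ 0.2592.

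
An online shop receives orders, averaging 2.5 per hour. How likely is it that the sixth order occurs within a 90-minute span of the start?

0.1771

Over the interval, μ = 2.5 × 1.5 = 3.75 (a 90-minute span = 1.5 hours).
The sixth arrival falls in the interval iff at least 6 events occur there: P(S_6 ≤ t) = P(N ≥ 6) = 1 − P(N ≤ 5) ≈ 0.1771.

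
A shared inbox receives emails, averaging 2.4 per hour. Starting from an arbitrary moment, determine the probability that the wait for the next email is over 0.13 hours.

The wait for the next event is exponential with rate λ = 2.4 per hour.
P(T > 0.13) = e^(−λt) = e^(−2.4 × 0.13) = e^(−0.312) ≈ 0.7320.

0.7320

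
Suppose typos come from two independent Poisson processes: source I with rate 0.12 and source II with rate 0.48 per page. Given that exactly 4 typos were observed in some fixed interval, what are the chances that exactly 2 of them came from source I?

0.1536

Given the total, each event is independently from source I with probability p = λ_I/(λ_I+λ_II) = 0.12/0.6 = 0.2000.
So K ~ Binomial(4, 0.12/0.6): P(K = 2) = C(4,2) · (0.12/0.6)^2 · (0.48/0.6)^2 ≈ 0.1536.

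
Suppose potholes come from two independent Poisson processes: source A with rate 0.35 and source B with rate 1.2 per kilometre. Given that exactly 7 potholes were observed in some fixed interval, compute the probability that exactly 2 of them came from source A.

Given the total, each event is independently from source A with probability p = λ_A/(λ_A+λ_B) = 0.35/1.55 ≈ 0.2258.
So K ~ Binomial(7, 0.35/1.55): P(K = 2) = C(7,2) · (0.35/1.55)^2 · (1.2/1.55)^5 ≈ 0.2978.

0.2978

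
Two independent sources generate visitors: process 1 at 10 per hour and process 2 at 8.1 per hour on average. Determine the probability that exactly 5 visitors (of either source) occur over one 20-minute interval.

Independent Poisson processes superpose: combined rate λ = 10 + 8.1 = 18.1 per hour.
Over the interval, μ = 18.1 × 1/3 ≈ 6.03333 (a 20-minute interval = 1/3 hours).
P(N = 5) = e^(−6.03333) · 6.03333^5/5! ≈ 0.1597.

0.1597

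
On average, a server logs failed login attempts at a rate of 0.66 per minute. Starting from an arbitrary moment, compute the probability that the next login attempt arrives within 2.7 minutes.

Inter-arrival times are exponential with rate λ = 0.66 per minute.
P(T ≤ 2.7) = 1 − e^(−λt) = 1 − e^(−0.66 × 2.7) = 1 − e^(−1.782) ≈ 0.8317.

0.8317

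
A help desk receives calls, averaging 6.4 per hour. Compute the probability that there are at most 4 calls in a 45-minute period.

0.4763

Over the interval, μ = 6.4 × 0.75 = 4.8 (a 45-minute period = 0.75 hours).
P(N ≤ 4) = Σ_{j=0}^{4} e^(−μ) μ^j/j! ≈ 0.4763.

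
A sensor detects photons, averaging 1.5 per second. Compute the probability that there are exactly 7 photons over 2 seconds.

0.0216

Over the interval, μ = 1.5 × 2 = 3 (2 seconds).
P(N = 7) = e^(−μ) μ^7/7! = e^(−3) · 3^7/5040 ≈ 0.0216.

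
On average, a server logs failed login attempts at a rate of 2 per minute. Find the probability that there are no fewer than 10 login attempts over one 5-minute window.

Over the interval, μ = 2 × 5 = 10 (a 5-minute window = 5 minutes).
P(N ≥ 10) = 1 − P(N ≤ 9) = 1 − Σ_{j=0}^{9} e^(−μ) μ^j/j! ≈ 0.5421.

0.5421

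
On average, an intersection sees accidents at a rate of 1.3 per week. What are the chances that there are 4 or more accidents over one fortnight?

0.2640

Over the interval, μ = 1.3 × 2 = 2.6 (a fortnight = 2 weeks).
P(N ≥ 4) = 1 − P(N ≤ 3) = 1 − Σ_{j=0}^{3} e^(−μ) μ^j/j! ≈ 0.2640.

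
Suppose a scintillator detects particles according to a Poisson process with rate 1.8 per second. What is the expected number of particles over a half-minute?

54

E[N] = λt = 1.8 × 30 = 54 (a half-minute = 30 seconds).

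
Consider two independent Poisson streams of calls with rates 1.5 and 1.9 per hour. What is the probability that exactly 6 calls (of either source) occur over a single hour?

Independent Poisson processes superpose: combined rate λ = 1.5 + 1.9 = 3.4 per hour.
So μ = 3.4.
P(N = 6) = e^(−3.4) · 3.4^6/6! ≈ 0.0716.

0.0716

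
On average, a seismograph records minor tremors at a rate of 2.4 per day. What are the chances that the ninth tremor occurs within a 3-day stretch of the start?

0.2973

Over the interval, μ = 2.4 × 3 = 7.2 (a 3-day stretch = 3 days).
The ninth arrival falls in the interval iff at least 9 events occur there: P(S_9 ≤ t) = P(N ≥ 9) = 1 − P(N ≤ 8) ≈ 0.2973.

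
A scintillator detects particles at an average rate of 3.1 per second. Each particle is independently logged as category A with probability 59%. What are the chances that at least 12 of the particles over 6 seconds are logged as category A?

0.4176

Thinning: the particles that are logged as category A themselves form a Poisson process with rate 0.59 × 3.1 = 1.829 per second.
Over the interval, μ = 1.829 × 6 = 10.974 (6 seconds).
P(N ≥ 12) = 1 − P(N ≤ 11) ≈ 0.4176.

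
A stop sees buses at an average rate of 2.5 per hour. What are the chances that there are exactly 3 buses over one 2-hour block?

0.1404

Over the interval, μ = 2.5 × 2 = 5 (a 2-hour block = 2 hours).
P(N = 3) = e^(−μ) μ^3/3! = e^(−5) · 5^3/6 ≈ 0.1404.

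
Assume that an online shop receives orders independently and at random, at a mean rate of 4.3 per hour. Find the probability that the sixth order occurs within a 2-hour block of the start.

0.8578

Over the interval, μ = 4.3 × 2 = 8.6 (a 2-hour block = 2 hours).
The sixth arrival falls in the interval iff at least 6 events occur there: P(S_6 ≤ t) = P(N ≥ 6) = 1 − P(N ≤ 5) ≈ 0.8578.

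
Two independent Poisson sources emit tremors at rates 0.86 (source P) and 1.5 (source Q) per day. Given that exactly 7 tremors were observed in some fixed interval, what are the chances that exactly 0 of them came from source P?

Given the total, each event is independently from source P with probability p = λ_P/(λ_P+λ_Q) = 0.86/2.36 ≈ 0.3644.
So K ~ Binomial(7, 0.86/2.36): P(K = 0) = C(7,0) · (0.86/2.36)^0 · (1.5/2.36)^7 ≈ 0.0419.

0.0419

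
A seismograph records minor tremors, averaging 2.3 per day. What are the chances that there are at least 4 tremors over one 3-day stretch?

0.9129

Over the interval, μ = 2.3 × 3 = 6.9 (a 3-day stretch = 3 days).
P(N ≥ 4) = 1 − P(N ≤ 3) = 1 − Σ_{j=0}^{3} e^(−μ) μ^j/j! ≈ 0.9129.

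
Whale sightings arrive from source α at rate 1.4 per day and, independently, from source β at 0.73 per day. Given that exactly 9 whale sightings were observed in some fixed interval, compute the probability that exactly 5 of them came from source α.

Given the total, each event is independently from source α with probability p = λ_α/(λ_α+λ_β) = 1.4/2.13 ≈ 0.6573.
So K ~ Binomial(9, 1.4/2.13): P(K = 5) = C(9,5) · (1.4/2.13)^5 · (0.73/2.13)^4 ≈ 0.2132.

0.2132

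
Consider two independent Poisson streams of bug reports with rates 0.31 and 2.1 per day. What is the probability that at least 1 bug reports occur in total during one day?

0.9102

Independent Poisson processes superpose: combined rate λ = 0.31 + 2.1 = 2.41 per day.
So μ = 2.41.
P(N ≥ 1) = 1 − P(N ≤ 0) ≈ 0.9102.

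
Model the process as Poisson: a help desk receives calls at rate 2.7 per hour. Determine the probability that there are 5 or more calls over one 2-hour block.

0.6267

Over the interval, μ = 2.7 × 2 = 5.4 (a 2-hour block = 2 hours).
P(N ≥ 5) = 1 − P(N ≤ 4) = 1 − Σ_{j=0}^{4} e^(−μ) μ^j/j! ≈ 0.6267.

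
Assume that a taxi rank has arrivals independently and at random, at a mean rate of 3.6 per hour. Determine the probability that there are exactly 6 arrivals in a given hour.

0.0826

With mean μ = 3.6 per hour,
P(N = 6) = e^(−μ) μ^6/6! = e^(−3.6) · 3.6^6/720 ≈ 0.0826.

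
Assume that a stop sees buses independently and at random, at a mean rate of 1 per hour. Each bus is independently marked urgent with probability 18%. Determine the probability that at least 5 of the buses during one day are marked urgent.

Thinning: the buses that are marked urgent themselves form a Poisson process with rate 0.18 × 1 = 0.18 per hour.
Over the interval, μ = 0.18 × 24 = 4.32 (a day = 24 hours).
P(N ≥ 5) = 1 − P(N ≤ 4) ≈ 0.4334.

0.4334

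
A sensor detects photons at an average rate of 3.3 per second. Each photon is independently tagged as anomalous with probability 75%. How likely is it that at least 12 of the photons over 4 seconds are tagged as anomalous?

Thinning: the photons that are tagged as anomalous themselves form a Poisson process with rate 0.75 × 3.3 = 2.475 per second.
Over the interval, μ = 2.475 × 4 = 9.9 (4 seconds).
P(N ≥ 12) = 1 − P(N ≤ 11) ≈ 0.2919.

0.2919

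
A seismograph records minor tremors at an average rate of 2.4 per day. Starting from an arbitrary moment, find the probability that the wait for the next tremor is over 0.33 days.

0.4529

The wait for the next event is exponential with rate λ = 2.4 per day.
P(T > 0.33) = e^(−λt) = e^(−2.4 × 0.33) = e^(−0.792) ≈ 0.4529.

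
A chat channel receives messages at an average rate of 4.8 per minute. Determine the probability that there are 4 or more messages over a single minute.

0.7058

With mean μ = 4.8 per minute,
P(N ≥ 4) = 1 − P(N ≤ 3) = 1 − Σ_{j=0}^{3} e^(−μ) μ^j/j! ≈ 0.7058.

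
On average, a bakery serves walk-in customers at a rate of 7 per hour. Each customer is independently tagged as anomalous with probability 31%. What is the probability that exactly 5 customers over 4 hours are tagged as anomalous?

Thinning: the customers that are tagged as anomalous themselves form a Poisson process with rate 0.31 × 7 = 2.17 per hour.
Over the interval, μ = 2.17 × 4 = 8.68 (4 hours).
P(N = 5) = e^(−8.68) · 8.68^5/5! ≈ 0.0698.

0.0698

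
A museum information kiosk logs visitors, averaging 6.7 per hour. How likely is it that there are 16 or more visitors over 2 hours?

Over the interval, μ = 6.7 × 2 = 13.4 (2 hours).
P(N ≥ 16) = 1 − P(N ≤ 15) = 1 − Σ_{j=0}^{15} e^(−μ) μ^j/j! ≈ 0.2728.

0.2728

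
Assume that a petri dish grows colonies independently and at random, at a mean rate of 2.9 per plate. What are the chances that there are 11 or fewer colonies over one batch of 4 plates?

Over the interval, μ = 2.9 × 4 = 11.6 (a batch of 4 plates = 4 plates).
P(N ≤ 11) = Σ_{j=0}^{11} e^(−μ) μ^j/j! ≈ 0.5080.

0.5080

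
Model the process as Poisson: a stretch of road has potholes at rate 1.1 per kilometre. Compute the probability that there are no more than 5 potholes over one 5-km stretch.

0.5289

Over the interval, μ = 1.1 × 5 = 5.5 (a 5-km stretch = 5 kilometres).
P(N ≤ 5) = Σ_{j=0}^{5} e^(−μ) μ^j/j! ≈ 0.5289.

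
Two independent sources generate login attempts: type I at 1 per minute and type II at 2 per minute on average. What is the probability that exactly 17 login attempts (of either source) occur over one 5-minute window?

Independent Poisson processes superpose: combined rate λ = 1 + 2 = 3 per minute.
Over the interval, μ = 3 × 5 = 15 (a 5-minute window = 5 minutes).
P(N = 17) = e^(−15) · 15^17/17! ≈ 0.0847.

0.0847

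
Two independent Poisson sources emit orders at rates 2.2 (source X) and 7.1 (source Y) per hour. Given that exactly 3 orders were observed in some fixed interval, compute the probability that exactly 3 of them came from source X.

0.0132

Given the total, each event is independently from source X with probability p = λ_X/(λ_X+λ_Y) = 2.2/9.3 ≈ 0.2366.
So K ~ Binomial(3, 2.2/9.3): P(K = 3) = C(3,3) · (2.2/9.3)^3 · (7.1/9.3)^0 ≈ 0.0132.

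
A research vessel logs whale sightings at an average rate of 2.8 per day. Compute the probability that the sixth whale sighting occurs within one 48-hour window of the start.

Over the interval, μ = 2.8 × 2 = 5.6 (a 48-hour window = 2 days).
The sixth arrival falls in the interval iff at least 6 events occur there: P(S_6 ≤ t) = P(N ≥ 6) = 1 − P(N ≤ 5) ≈ 0.4881.

0.4881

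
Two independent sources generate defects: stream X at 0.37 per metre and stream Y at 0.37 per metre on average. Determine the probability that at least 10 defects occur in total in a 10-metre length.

Independent Poisson processes superpose: combined rate λ = 0.37 + 0.37 = 0.74 per metre.
Over the interval, μ = 0.74 × 10 = 7.4 (a 10-metre length = 10 metres).
P(N ≥ 10) = 1 − P(N ≤ 9) ≈ 0.2123.

0.2123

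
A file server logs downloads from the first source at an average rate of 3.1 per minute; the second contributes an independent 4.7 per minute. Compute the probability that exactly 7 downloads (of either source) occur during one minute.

Independent Poisson processes superpose: combined rate λ = 3.1 + 4.7 = 7.8 per minute.
So μ = 7.8.
P(N = 7) = e^(−7.8) · 7.8^7/7! ≈ 0.1428.

0.1428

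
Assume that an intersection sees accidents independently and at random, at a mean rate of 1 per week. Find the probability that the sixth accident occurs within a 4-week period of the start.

Over the interval, μ = 1 × 4 = 4 (a 4-week period = 4 weeks).
The sixth arrival falls in the interval iff at least 6 events occur there: P(S_6 ≤ t) = P(N ≥ 6) = 1 − P(N ≤ 5) ≈ 0.2149.

0.2149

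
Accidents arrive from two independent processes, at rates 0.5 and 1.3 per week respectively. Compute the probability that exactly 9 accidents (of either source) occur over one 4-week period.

Independent Poisson processes superpose: combined rate λ = 0.5 + 1.3 = 1.8 per week.
Over the interval, μ = 1.8 × 4 = 7.2 (a 4-week period = 4 weeks).
P(N = 9) = e^(−7.2) · 7.2^9/9! ≈ 0.1070.

0.1070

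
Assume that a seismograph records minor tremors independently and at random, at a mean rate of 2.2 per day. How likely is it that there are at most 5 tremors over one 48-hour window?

Over the interval, μ = 2.2 × 2 = 4.4 (a 48-hour window = 2 days).
P(N ≤ 5) = Σ_{j=0}^{5} e^(−μ) μ^j/j! ≈ 0.7199.

0.7199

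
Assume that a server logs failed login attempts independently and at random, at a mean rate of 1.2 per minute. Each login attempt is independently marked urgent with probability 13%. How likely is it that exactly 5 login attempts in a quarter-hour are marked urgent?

0.0563

Thinning: the login attempts that are marked urgent themselves form a Poisson process with rate 0.13 × 1.2 = 0.156 per minute.
Over the interval, μ = 0.156 × 15 = 2.34 (a quarter-hour = 15 minutes).
P(N = 5) = e^(−2.34) · 2.34^5/5! ≈ 0.0563.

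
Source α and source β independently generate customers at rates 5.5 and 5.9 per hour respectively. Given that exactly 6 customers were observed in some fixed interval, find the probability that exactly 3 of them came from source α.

0.3113

Given the total, each event is independently from source α with probability p = λ_α/(λ_α+λ_β) = 5.5/11.4 ≈ 0.4825.
So K ~ Binomial(6, 5.5/11.4): P(K = 3) = C(6,3) · (5.5/11.4)^3 · (5.9/11.4)^3 ≈ 0.3113.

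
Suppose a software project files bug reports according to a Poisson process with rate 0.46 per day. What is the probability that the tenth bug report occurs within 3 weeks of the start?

Over the interval, μ = 0.46 × 21 = 9.66 (3 weeks = 21 days).
The tenth arrival falls in the interval iff at least 10 events occur there: P(S_10 ≤ t) = P(N ≥ 10) = 1 − P(N ≤ 9) ≈ 0.4989.

0.4989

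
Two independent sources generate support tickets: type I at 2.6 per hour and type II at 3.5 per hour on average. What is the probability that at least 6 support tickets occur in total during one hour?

0.5702

Independent Poisson processes superpose: combined rate λ = 2.6 + 3.5 = 6.1 per hour.
So μ = 6.1.
P(N ≥ 6) = 1 − P(N ≤ 5) ≈ 0.5702.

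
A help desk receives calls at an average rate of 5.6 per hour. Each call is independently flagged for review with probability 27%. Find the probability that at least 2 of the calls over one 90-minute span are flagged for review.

Thinning: the calls that are flagged for review themselves form a Poisson process with rate 0.27 × 5.6 = 1.512 per hour.
Over the interval, μ = 1.512 × 1.5 = 2.268 (a 90-minute span = 1.5 hours).
P(N ≥ 2) = 1 − P(N ≤ 1) ≈ 0.6617.

0.6617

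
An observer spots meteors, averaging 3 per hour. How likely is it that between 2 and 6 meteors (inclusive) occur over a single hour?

With mean μ = 3 per hour,
P(2 ≤ N ≤ 6) = Σ_{j=2}^{6} e^(−3) · 3^j/j! ≈ 0.7673.

0.7673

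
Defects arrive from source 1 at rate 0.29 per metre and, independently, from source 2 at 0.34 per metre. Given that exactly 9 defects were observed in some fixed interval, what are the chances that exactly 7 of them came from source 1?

0.0459

Given the total, each event is independently from source 1 with probability p = λ_1/(λ_1+λ_2) = 0.29/0.63 ≈ 0.4603.
So K ~ Binomial(9, 0.29/0.63): P(K = 7) = C(9,7) · (0.29/0.63)^7 · (0.34/0.63)^2 ≈ 0.0459.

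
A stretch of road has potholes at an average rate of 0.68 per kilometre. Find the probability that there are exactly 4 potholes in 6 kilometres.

0.1952

Over the interval, μ = 0.68 × 6 = 4.08 (6 kilometres).
P(N = 4) = e^(−μ) μ^4/4! = e^(−4.08) · 4.08^4/24 ≈ 0.1952.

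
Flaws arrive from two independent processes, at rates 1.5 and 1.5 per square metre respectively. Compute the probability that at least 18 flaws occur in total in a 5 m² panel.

Independent Poisson processes superpose: combined rate λ = 1.5 + 1.5 = 3 per square metre.
Over the interval, μ = 3 × 5 = 15 (a 5 m² panel = 5 square metres).
P(N ≥ 18) = 1 − P(N ≤ 17) ≈ 0.2511.

0.2511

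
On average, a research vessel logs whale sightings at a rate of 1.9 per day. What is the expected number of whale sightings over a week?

E[N] = λt = 1.9 × 7 = 13.3 (a week = 7 days).

13.3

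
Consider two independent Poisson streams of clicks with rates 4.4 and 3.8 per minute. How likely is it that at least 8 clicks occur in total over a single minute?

Independent Poisson processes superpose: combined rate λ = 4.4 + 3.8 = 8.2 per minute.
So μ = 8.2.
P(N ≥ 8) = 1 − P(N ≤ 7) ≈ 0.5746.

0.5746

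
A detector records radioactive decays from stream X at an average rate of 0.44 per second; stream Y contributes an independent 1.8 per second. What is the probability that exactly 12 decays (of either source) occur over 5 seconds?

Independent Poisson processes superpose: combined rate λ = 0.44 + 1.8 = 2.24 per second.
Over the interval, μ = 2.24 × 5 = 11.2 (5 seconds).
P(N = 12) = e^(−11.2) · 11.2^12/12! ≈ 0.1112.

0.1112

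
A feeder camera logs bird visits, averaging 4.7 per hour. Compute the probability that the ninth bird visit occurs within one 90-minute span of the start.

0.2775

Over the interval, μ = 4.7 × 1.5 = 7.05 (a 90-minute span = 1.5 hours).
The ninth arrival falls in the interval iff at least 9 events occur there: P(S_9 ≤ t) = P(N ≥ 9) = 1 − P(N ≤ 8) ≈ 0.2775.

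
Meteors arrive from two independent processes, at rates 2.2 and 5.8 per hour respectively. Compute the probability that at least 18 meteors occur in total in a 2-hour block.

Independent Poisson processes superpose: combined rate λ = 2.2 + 5.8 = 8 per hour.
Over the interval, μ = 8 × 2 = 16 (a 2-hour block = 2 hours).
P(N ≥ 18) = 1 − P(N ≤ 17) ≈ 0.3407.

0.3407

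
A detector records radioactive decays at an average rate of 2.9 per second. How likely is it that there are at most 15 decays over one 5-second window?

0.6192

Over the interval, μ = 2.9 × 5 = 14.5 (a 5-second window = 5 seconds).
P(N ≤ 15) = Σ_{j=0}^{15} e^(−μ) μ^j/j! ≈ 0.6192.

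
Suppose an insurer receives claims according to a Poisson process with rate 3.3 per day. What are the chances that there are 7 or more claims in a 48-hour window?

Over the interval, μ = 3.3 × 2 = 6.6 (a 48-hour window = 2 days).
P(N ≥ 7) = 1 − P(N ≤ 6) = 1 − Σ_{j=0}^{6} e^(−μ) μ^j/j! ≈ 0.4892.

0.4892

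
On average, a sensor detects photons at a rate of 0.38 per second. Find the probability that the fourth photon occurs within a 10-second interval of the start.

0.5265

Over the interval, μ = 0.38 × 10 = 3.8 (a 10-second interval = 10 seconds).
The fourth arrival falls in the interval iff at least 4 events occur there: P(S_4 ≤ t) = P(N ≥ 4) = 1 − P(N ≤ 3) ≈ 0.5265.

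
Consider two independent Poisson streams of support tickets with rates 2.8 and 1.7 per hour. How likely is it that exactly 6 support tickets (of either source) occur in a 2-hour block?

0.0911

Independent Poisson processes superpose: combined rate λ = 2.8 + 1.7 = 4.5 per hour.
Over the interval, μ = 4.5 × 2 = 9 (a 2-hour block = 2 hours).
P(N = 6) = e^(−9) · 9^6/6! ≈ 0.0911.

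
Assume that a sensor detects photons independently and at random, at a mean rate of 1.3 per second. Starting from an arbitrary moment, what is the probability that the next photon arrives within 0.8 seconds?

Inter-arrival times are exponential with rate λ = 1.3 per second.
P(T ≤ 0.8) = 1 − e^(−λt) = 1 − e^(−1.3 × 0.8) = 1 − e^(−1.04) ≈ 0.6465.

0.6465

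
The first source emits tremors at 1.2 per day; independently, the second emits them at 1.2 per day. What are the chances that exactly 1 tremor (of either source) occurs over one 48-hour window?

Independent Poisson processes superpose: combined rate λ = 1.2 + 1.2 = 2.4 per day.
Over the interval, μ = 2.4 × 2 = 4.8 (a 48-hour window = 2 days).
P(N = 1) = e^(−4.8) · 4.8^1/1! ≈ 0.0395.

0.0395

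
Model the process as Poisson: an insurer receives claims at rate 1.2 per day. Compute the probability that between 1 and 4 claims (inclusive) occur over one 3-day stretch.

0.6791

Over the interval, μ = 1.2 × 3 = 3.6 (a 3-day stretch = 3 days).
P(1 ≤ N ≤ 4) = Σ_{j=1}^{4} e^(−3.6) · 3.6^j/j! ≈ 0.6791.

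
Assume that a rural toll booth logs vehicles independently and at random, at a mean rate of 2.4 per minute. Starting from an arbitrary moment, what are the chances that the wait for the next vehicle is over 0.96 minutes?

0.0999

The wait for the next event is exponential with rate λ = 2.4 per minute.
P(T > 0.96) = e^(−λt) = e^(−2.4 × 0.96) = e^(−2.304) ≈ 0.0999.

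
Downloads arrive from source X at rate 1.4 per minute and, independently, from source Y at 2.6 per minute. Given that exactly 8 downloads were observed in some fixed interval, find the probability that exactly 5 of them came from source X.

Given the total, each event is independently from source X with probability p = λ_X/(λ_X+λ_Y) = 1.4/4 = 0.3500.
So K ~ Binomial(8, 1.4/4): P(K = 5) = C(8,5) · (1.4/4)^5 · (2.6/4)^3 ≈ 0.0808.

0.0808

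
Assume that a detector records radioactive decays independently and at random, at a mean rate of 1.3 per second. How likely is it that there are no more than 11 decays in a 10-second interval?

Over the interval, μ = 1.3 × 10 = 13 (a 10-second interval = 10 seconds).
P(N ≤ 11) = Σ_{j=0}^{11} e^(−μ) μ^j/j! ≈ 0.3532.

0.3532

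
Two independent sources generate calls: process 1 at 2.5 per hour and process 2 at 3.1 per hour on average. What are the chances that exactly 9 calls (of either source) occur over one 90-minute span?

Independent Poisson processes superpose: combined rate λ = 2.5 + 3.1 = 5.6 per hour.
Over the interval, μ = 5.6 × 1.5 = 8.4 (a 90-minute span = 1.5 hours).
P(N = 9) = e^(−8.4) · 8.4^9/9! ≈ 0.1290.

0.1290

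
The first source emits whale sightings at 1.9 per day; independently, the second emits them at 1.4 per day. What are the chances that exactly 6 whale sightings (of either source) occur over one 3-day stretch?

Independent Poisson processes superpose: combined rate λ = 1.9 + 1.4 = 3.3 per day.
Over the interval, μ = 3.3 × 3 = 9.9 (a 3-day stretch = 3 days).
P(N = 6) = e^(−9.9) · 9.9^6/6! ≈ 0.0656.

0.0656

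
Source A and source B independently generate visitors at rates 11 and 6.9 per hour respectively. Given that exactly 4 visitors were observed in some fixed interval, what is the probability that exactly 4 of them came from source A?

Given the total, each event is independently from source A with probability p = λ_A/(λ_A+λ_B) = 11/17.9 ≈ 0.6145.
So K ~ Binomial(4, 11/17.9): P(K = 4) = C(4,4) · (11/17.9)^4 · (6.9/17.9)^0 ≈ 0.1426.

0.1426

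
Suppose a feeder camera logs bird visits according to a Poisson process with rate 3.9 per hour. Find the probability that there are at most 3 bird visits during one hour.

0.4532

With mean μ = 3.9 per hour,
P(N ≤ 3) = Σ_{j=0}^{3} e^(−μ) μ^j/j! ≈ 0.4532.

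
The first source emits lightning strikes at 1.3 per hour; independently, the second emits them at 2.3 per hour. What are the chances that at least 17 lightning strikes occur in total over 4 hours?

Independent Poisson processes superpose: combined rate λ = 1.3 + 2.3 = 3.6 per hour.
Over the interval, μ = 3.6 × 4 = 14.4 (4 hours).
P(N ≥ 17) = 1 − P(N ≤ 16) ≈ 0.2796.

0.2796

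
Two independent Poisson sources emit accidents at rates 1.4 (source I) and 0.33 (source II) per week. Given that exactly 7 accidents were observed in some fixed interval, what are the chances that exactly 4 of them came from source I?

0.1042

Given the total, each event is independently from source I with probability p = λ_I/(λ_I+λ_II) = 1.4/1.73 ≈ 0.8092.
So K ~ Binomial(7, 1.4/1.73): P(K = 4) = C(7,4) · (1.4/1.73)^4 · (0.33/1.73)^3 ≈ 0.1042.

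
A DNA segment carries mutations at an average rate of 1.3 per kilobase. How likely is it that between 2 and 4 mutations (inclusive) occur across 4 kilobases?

0.3719

Over the interval, μ = 1.3 × 4 = 5.2 (4 kilobases).
P(2 ≤ N ≤ 4) = Σ_{j=2}^{4} e^(−5.2) · 5.2^j/j! ≈ 0.3719.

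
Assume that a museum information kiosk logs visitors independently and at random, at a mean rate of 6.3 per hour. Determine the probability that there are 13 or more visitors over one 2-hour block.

0.4923

Over the interval, μ = 6.3 × 2 = 12.6 (a 2-hour block = 2 hours).
P(N ≥ 13) = 1 − P(N ≤ 12) = 1 − Σ_{j=0}^{12} e^(−μ) μ^j/j! ≈ 0.4923.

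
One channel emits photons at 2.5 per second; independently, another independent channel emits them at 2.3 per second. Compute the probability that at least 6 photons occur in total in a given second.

Independent Poisson processes superpose: combined rate λ = 2.5 + 2.3 = 4.8 per second.
So μ = 4.8.
P(N ≥ 6) = 1 − P(N ≤ 5) ≈ 0.3490.

0.3490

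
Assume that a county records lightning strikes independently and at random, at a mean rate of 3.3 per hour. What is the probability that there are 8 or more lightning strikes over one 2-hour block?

0.3419

Over the interval, μ = 3.3 × 2 = 6.6 (a 2-hour block = 2 hours).
P(N ≥ 8) = 1 − P(N ≤ 7) = 1 − Σ_{j=0}^{7} e^(−μ) μ^j/j! ≈ 0.3419.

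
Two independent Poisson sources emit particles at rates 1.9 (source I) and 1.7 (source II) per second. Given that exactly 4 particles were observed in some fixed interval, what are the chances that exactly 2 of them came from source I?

Given the total, each event is independently from source I with probability p = λ_I/(λ_I+λ_II) = 1.9/3.6 ≈ 0.5278.
So K ~ Binomial(4, 1.9/3.6): P(K = 2) = C(4,2) · (1.9/3.6)^2 · (1.7/3.6)^2 ≈ 0.3727.

0.3727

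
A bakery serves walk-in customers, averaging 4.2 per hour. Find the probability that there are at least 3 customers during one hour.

With mean μ = 4.2 per hour,
P(N ≥ 3) = 1 − P(N ≤ 2) = 1 − Σ_{j=0}^{2} e^(−μ) μ^j/j! ≈ 0.7898.

0.7898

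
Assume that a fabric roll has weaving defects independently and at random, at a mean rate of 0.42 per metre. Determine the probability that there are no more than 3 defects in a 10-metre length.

0.3954

Over the interval, μ = 0.42 × 10 = 4.2 (a 10-metre length = 10 metres).
P(N ≤ 3) = Σ_{j=0}^{3} e^(−μ) μ^j/j! ≈ 0.3954.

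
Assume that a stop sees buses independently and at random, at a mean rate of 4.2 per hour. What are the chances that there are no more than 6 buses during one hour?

With mean μ = 4.2 per hour,
P(N ≤ 6) = Σ_{j=0}^{6} e^(−μ) μ^j/j! ≈ 0.8675.

0.8675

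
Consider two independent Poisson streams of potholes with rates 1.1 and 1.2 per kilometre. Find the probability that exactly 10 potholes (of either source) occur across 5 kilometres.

Independent Poisson processes superpose: combined rate λ = 1.1 + 1.2 = 2.3 per kilometre.
Over the interval, μ = 2.3 × 5 = 11.5 (5 kilometres).
P(N = 10) = e^(−11.5) · 11.5^10/10! ≈ 0.1129.

0.1129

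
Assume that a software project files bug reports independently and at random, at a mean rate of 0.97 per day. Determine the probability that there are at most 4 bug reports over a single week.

Over the interval, μ = 0.97 × 7 = 6.79 (a week = 7 days).
P(N ≤ 4) = Σ_{j=0}^{4} e^(−μ) μ^j/j! ≈ 0.1930.

0.1930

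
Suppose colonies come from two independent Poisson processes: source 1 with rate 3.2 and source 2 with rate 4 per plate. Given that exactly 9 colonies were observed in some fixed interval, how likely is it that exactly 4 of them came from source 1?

Given the total, each event is independently from source 1 with probability p = λ_1/(λ_1+λ_2) = 3.2/7.2 ≈ 0.4444.
So K ~ Binomial(9, 3.2/7.2): P(K = 4) = C(9,4) · (3.2/7.2)^4 · (4/7.2)^5 ≈ 0.2602.

0.2602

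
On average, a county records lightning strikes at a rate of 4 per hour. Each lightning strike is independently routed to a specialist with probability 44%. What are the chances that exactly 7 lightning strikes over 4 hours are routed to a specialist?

0.1490

Thinning: the lightning strikes that are routed to a specialist themselves form a Poisson process with rate 0.44 × 4 = 1.76 per hour.
Over the interval, μ = 1.76 × 4 = 7.04 (4 hours).
P(N = 7) = e^(−7.04) · 7.04^7/7! ≈ 0.1490.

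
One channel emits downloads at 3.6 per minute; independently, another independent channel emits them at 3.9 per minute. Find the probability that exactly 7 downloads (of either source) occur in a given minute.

0.1465

Independent Poisson processes superpose: combined rate λ = 3.6 + 3.9 = 7.5 per minute.
So μ = 7.5.
P(N = 7) = e^(−7.5) · 7.5^7/7! ≈ 0.1465.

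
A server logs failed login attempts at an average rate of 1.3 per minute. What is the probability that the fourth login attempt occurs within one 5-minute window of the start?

0.8882

Over the interval, μ = 1.3 × 5 = 6.5 (a 5-minute window = 5 minutes).
The fourth arrival falls in the interval iff at least 4 events occur there: P(S_4 ≤ t) = P(N ≥ 4) = 1 − P(N ≤ 3) ≈ 0.8882.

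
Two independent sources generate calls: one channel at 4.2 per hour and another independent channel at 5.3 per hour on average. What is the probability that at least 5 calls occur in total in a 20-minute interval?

Independent Poisson processes superpose: combined rate λ = 4.2 + 5.3 = 9.5 per hour.
Over the interval, μ = 9.5 × 1/3 ≈ 3.16667 (a 20-minute interval = 1/3 hours).
P(N ≥ 5) = 1 − P(N ≤ 4) ≈ 0.2135.

0.2135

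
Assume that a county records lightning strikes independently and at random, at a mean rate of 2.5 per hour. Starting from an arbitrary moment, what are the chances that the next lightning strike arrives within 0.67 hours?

0.8127

Inter-arrival times are exponential with rate λ = 2.5 per hour.
P(T ≤ 0.67) = 1 − e^(−λt) = 1 − e^(−2.5 × 0.67) = 1 − e^(−1.675) ≈ 0.8127.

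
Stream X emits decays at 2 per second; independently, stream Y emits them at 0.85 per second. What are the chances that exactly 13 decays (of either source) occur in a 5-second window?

Independent Poisson processes superpose: combined rate λ = 2 + 0.85 = 2.85 per second.
Over the interval, μ = 2.85 × 5 = 14.25 (a 5-second window = 5 seconds).
P(N = 13) = e^(−14.25) · 14.25^13/13! ≈ 0.1039.

0.1039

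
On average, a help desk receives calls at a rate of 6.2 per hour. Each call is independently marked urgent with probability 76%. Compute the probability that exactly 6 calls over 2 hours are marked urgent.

Thinning: the calls that are marked urgent themselves form a Poisson process with rate 0.76 × 6.2 = 4.712 per hour.
Over the interval, μ = 4.712 × 2 = 9.424 (2 hours).
P(N = 6) = e^(−9.424) · 9.424^6/6! ≈ 0.0786.

0.0786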